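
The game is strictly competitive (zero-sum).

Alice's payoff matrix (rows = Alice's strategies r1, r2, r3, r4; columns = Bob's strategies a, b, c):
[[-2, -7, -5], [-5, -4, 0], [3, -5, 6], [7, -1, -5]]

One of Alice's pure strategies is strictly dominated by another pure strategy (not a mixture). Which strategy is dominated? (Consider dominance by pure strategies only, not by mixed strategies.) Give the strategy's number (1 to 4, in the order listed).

1

Compare r1 with r3: 3 > -2, -5 > -7, 6 > -5.
So r3 strictly dominates r1 for Alice; r1 is strictly dominated.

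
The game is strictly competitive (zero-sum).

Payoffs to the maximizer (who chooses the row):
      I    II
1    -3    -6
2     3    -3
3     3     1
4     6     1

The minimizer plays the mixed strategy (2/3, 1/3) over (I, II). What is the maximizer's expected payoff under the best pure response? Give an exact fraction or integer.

1: (-3)·(2/3) + (-6)·(1/3) = -4.
2: (3)·(2/3) + (-3)·(1/3) = 1.
3: (3)·(2/3) + (1)·(1/3) = 7/3.
4: (6)·(2/3) + (1)·(1/3) = 13/3.
The best pure response is 4 with expected payoff 13/3.

13/3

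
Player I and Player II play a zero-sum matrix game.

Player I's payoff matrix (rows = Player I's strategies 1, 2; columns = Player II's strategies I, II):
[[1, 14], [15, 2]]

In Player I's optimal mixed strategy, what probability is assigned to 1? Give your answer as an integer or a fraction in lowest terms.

1/2

Row minima are 1 and 2, so Player I's maximin is 2; column maxima are 15 and 14, so Player II's minimax is 14. These differ, so the equilibrium is in mixed strategies.
Let Player I play 1 with probability p. Player II is indifferent when p + 15(1−p) = 14p + 2(1−p), giving p = 1/2.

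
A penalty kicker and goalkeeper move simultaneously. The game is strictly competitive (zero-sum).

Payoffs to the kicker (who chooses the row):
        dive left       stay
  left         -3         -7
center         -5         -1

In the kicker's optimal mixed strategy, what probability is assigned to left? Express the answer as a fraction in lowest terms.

Row minima are -7 and -5, so the kicker's maximin is -5; column maxima are -3 and -1, so the goalkeeper's minimax is -3. These differ, so the equilibrium is in mixed strategies.
Let the kicker play left with probability p. The goalkeeper is indifferent when −3p − 5(1−p) = −7p − (1−p), giving p = 1/2.

1/2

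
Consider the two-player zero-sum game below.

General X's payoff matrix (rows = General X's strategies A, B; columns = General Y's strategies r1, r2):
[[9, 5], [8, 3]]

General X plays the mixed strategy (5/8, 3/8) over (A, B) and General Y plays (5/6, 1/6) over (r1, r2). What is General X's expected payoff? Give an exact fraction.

Against (5/6, 1/6), each row's expected payoff is A: 25/3; B: 43/6.
Taking the (5/8, 3/8)-weighted average: (5/8)·(25/3) + (3/8)·(43/6) = 379/48.

379/48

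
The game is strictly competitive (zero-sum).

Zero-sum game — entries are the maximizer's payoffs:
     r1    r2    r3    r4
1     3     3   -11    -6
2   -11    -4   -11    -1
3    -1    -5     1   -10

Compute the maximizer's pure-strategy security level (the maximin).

-10

The worst-case payoff for each row is 1: -11, 2: -11, 3: -10.
The best of these is -10.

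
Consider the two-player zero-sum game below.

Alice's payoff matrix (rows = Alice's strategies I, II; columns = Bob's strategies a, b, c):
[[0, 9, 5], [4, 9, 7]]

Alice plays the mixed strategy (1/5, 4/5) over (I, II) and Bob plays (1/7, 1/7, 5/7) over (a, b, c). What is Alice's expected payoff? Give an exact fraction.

226/35

Against (1/7, 1/7, 5/7), each row's expected payoff is I: 34/7; II: 48/7.
Taking the (1/5, 4/5)-weighted average: (1/5)·(34/7) + (4/5)·(48/7) = 226/35.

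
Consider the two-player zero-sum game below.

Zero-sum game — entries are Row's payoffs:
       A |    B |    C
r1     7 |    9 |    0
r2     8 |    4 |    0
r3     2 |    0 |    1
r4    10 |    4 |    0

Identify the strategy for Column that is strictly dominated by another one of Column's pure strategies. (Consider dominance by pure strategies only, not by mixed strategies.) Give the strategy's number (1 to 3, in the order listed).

1

Column prefers columns that give Row less. Compare A with C: 0 < 7, 0 < 8, 1 < 2, 0 < 10.
So C strictly dominates A for Column; A is strictly dominated.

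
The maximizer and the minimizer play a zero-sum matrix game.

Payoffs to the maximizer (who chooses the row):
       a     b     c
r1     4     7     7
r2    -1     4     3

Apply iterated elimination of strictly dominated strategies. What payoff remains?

4

Column c is strictly dominated by a for the minimizer (4<7, -1<3); eliminate c.
Row r2 is strictly dominated by row r1 (4>-1, 7>4); eliminate r2.
Column b is strictly dominated by a for the minimizer (4<7); eliminate b.
Only (r1, a) remains, with payoff 4.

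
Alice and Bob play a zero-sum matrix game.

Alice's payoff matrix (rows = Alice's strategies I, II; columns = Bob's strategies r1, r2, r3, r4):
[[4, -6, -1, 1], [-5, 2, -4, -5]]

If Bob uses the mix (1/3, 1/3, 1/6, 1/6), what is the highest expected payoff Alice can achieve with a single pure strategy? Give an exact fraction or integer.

-2/3

I: (4)·(1/3) + (-6)·(1/3) + (-1)·(1/6) + (1)·(1/6) = -2/3.
II: (-5)·(1/3) + (2)·(1/3) + (-4)·(1/6) + (-5)·(1/6) = -5/2.
The best pure response is I with expected payoff -2/3.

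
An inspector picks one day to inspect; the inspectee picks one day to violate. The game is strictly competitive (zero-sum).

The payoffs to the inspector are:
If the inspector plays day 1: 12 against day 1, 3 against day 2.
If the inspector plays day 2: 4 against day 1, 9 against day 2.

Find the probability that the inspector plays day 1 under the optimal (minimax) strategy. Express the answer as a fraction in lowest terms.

5/14

Row minima are 3 and 4, so the inspector's maximin is 4; column maxima are 12 and 9, so the inspectee's minimax is 9. These differ, so the equilibrium is in mixed strategies.
Let the inspector play day 1 with probability p. The inspectee is indifferent when 12p + 4(1−p) = 3p + 9(1−p), giving p = 5/14.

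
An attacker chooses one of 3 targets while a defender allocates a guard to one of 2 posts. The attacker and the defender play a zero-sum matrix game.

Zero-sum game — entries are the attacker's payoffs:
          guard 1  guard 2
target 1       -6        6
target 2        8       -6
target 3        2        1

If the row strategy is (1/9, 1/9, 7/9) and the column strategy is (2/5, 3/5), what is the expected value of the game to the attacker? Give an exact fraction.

Against (2/5, 3/5), each row's expected payoff is target 1: 6/5; target 2: -2/5; target 3: 7/5.
Taking the (1/9, 1/9, 7/9)-weighted average: (1/9)·(6/5) + (1/9)·(-2/5) + (7/9)·(7/5) = 53/45.

53/45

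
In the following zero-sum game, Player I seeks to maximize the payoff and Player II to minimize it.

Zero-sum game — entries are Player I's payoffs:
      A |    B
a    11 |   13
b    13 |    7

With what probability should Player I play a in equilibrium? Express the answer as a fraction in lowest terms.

Row minima are 11 and 7, so Player I's maximin is 11; column maxima are 13 and 13, so Player II's minimax is 13. These differ, so the equilibrium is in mixed strategies.
Let Player I play a with probability p. Player II is indifferent when 11p + 13(1−p) = 13p + 7(1−p), giving p = 3/4.

3/4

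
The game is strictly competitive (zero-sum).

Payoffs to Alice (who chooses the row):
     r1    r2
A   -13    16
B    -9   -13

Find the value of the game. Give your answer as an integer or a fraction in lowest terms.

Row minima are -13 and -13, so Alice's maximin is -13; column maxima are -9 and 16, so Bob's minimax is -9. These differ, so the equilibrium is in mixed strategies.
Let Alice play A with probability p. Bob is indifferent when −13p − 9(1−p) = 16p − 13(1−p), giving p = 4/33.
Let Bob play r1 with probability q. Alice is indifferent when −13q + 16(1−q) = −9q − 13(1−q), giving q = 29/33.
The value is -13·(29/33) + (16)·(4/33) = -313/33.

-313/33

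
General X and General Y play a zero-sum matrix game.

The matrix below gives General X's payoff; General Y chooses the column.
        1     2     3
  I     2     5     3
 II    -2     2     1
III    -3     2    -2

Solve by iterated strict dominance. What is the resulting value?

2

Column 3 is strictly dominated by 1 for General Y (2<3, -2<1, -3<-2); eliminate 3.
Column 2 is strictly dominated by 1 for General Y (2<5, -2<2, -3<2); eliminate 2.
Row III is strictly dominated by row I (2>-3); eliminate III.
Row II is strictly dominated by row I (2>-2); eliminate II.
Only (I, 1) remains, with payoff 2.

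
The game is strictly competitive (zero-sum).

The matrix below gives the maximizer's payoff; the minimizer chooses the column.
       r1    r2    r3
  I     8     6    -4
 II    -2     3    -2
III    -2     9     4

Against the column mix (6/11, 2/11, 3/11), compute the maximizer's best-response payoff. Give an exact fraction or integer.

48/11

I: (8)·(6/11) + (6)·(2/11) + (-4)·(3/11) = 48/11.
II: (-2)·(6/11) + (3)·(2/11) + (-2)·(3/11) = -12/11.
III: (-2)·(6/11) + (9)·(2/11) + (4)·(3/11) = 18/11.
The best pure response is I with expected payoff 48/11.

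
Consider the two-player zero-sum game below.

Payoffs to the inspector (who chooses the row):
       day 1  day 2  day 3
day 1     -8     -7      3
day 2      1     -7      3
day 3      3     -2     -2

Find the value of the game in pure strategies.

-2

Row minima: -8, -7, -2 → the inspector's maximin is -2.
Column maxima: 3, -2, 3 → the inspectee's minimax is -2.
They coincide at (day 3, day 2), so the value is -2.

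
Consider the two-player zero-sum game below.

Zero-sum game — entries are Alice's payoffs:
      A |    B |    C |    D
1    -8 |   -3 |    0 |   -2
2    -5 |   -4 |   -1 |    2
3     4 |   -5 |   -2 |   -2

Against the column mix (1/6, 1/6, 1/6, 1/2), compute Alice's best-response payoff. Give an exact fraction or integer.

1: (-8)·(1/6) + (-3)·(1/6) + (0)·(1/6) + (-2)·(1/2) = -17/6.
2: (-5)·(1/6) + (-4)·(1/6) + (-1)·(1/6) + (2)·(1/2) = -2/3.
3: (4)·(1/6) + (-5)·(1/6) + (-2)·(1/6) + (-2)·(1/2) = -3/2.
The best pure response is 2 with expected payoff -2/3.

-2/3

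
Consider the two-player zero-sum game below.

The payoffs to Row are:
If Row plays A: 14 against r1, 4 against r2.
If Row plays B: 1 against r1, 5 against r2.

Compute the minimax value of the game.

33/7

Row minima are 4 and 1, so Row's maximin is 4; column maxima are 14 and 5, so Column's minimax is 5. These differ, so the equilibrium is in mixed strategies.
Let Row play A with probability p. Column is indifferent when 14p + (1−p) = 4p + 5(1−p), giving p = 2/7.
Let Column play r1 with probability q. Row is indifferent when 14q + 4(1−q) = q + 5(1−q), giving q = 1/14.
The value is 14·(1/14) + (4)·(13/14) = 33/7.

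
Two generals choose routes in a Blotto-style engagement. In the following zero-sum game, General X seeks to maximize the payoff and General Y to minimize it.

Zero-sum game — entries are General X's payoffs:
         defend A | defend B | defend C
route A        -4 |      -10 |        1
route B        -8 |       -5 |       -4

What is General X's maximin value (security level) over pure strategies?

-8

The worst-case payoff for each row is route A: -10, route B: -8.
The best of these is -8.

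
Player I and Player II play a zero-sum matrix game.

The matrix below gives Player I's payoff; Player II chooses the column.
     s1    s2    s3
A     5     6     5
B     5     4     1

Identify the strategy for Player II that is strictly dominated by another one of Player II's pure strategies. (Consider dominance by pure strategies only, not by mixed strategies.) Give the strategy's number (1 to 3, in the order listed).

Player II prefers columns that give Player I less. Compare s2 with s3: 5 < 6, 1 < 4.
So s3 strictly dominates s2 for Player II; s2 is strictly dominated.

2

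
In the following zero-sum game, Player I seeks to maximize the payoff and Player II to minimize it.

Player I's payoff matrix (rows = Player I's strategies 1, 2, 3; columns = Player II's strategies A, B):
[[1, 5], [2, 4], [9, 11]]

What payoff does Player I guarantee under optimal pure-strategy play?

9

Row minima: 1, 2, 9 → Player I's maximin is 9.
Column maxima: 9, 11 → Player II's minimax is 9.
They coincide at (3, A), so the value is 9.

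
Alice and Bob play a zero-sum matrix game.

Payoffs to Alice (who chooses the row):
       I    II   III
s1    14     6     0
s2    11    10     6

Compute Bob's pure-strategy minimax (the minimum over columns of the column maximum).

The worst case (largest entry) in each column is I: 14, II: 10, III: 6.
The best (smallest) of these is 6.

6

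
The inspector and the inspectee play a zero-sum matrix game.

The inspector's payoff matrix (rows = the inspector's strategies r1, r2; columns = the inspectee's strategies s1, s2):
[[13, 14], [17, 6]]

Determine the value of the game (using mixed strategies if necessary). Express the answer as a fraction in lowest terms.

Row minima are 13 and 6, so the inspector's maximin is 13; column maxima are 17 and 14, so the inspectee's minimax is 14. These differ, so the equilibrium is in mixed strategies.
Let the inspector play r1 with probability p. The inspectee is indifferent when 13p + 17(1−p) = 14p + 6(1−p), giving p = 11/12.
Let the inspectee play s1 with probability q. The inspector is indifferent when 13q + 14(1−q) = 17q + 6(1−q), giving q = 2/3.
The value is 13·(2/3) + (14)·(1/3) = 40/3.

40/3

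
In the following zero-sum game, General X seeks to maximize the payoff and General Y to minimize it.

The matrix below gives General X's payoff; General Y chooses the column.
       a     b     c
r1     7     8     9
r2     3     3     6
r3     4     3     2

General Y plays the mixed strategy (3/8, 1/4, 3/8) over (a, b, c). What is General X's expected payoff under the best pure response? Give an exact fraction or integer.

r1: (7)·(3/8) + (8)·(1/4) + (9)·(3/8) = 8.
r2: (3)·(3/8) + (3)·(1/4) + (6)·(3/8) = 33/8.
r3: (4)·(3/8) + (3)·(1/4) + (2)·(3/8) = 3.
The best pure response is r1 with expected payoff 8.

8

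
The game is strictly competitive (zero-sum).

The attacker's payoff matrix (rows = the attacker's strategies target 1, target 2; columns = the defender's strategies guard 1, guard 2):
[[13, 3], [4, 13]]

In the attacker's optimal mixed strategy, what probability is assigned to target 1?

Row minima are 3 and 4, so the attacker's maximin is 4; column maxima are 13 and 13, so the defender's minimax is 13. These differ, so the equilibrium is in mixed strategies.
Let the attacker play target 1 with probability p. The defender is indifferent when 13p + 4(1−p) = 3p + 13(1−p), giving p = 9/19.

9/19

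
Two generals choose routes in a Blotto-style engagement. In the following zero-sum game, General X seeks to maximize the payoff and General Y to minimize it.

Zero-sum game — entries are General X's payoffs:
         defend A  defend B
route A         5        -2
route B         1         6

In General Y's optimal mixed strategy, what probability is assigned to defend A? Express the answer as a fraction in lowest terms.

2/3

Row minima are -2 and 1, so General X's maximin is 1; column maxima are 5 and 6, so General Y's minimax is 5. These differ, so the equilibrium is in mixed strategies.
Let General Y play defend A with probability q. General X is indifferent when 5q − 2(1−q) = q + 6(1−q), giving q = 2/3.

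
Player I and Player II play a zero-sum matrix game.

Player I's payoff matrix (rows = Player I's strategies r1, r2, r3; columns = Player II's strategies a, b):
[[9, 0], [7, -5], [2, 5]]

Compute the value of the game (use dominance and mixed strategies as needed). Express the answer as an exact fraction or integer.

Row r2 is strictly dominated by row r1, so Player I never plays it.
The remaining 2×2 game on (r1, r3) × (a, b) has no saddle point. Let Player I play r1 with probability p; indifference gives 9p + 2(1−p) = 5(1−p), so p = 1/4.
Similarly Player II's optimal q on a is 5/12, and the value is 9·(5/12) + (0)·(7/12) = 15/4.

15/4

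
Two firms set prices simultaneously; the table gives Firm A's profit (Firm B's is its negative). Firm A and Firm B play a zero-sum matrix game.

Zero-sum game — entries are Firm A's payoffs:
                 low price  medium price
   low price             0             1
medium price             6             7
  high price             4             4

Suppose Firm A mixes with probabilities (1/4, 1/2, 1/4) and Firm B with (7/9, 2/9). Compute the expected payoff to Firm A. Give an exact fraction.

Against (7/9, 2/9), each row's expected payoff is low price: 2/9; medium price: 56/9; high price: 4.
Taking the (1/4, 1/2, 1/4)-weighted average: (1/4)·(2/9) + (1/2)·(56/9) + (1/4)·(4) = 25/6.

25/6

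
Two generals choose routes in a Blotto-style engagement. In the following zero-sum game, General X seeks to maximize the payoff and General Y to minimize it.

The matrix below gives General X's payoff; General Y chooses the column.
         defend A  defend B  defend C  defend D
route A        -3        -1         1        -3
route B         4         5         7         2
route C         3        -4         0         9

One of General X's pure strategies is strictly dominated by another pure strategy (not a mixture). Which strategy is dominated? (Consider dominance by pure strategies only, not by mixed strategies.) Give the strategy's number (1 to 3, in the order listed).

1

Compare route A with route B: 4 > -3, 5 > -1, 7 > 1, 2 > -3.
So route B strictly dominates route A for General X; route A is strictly dominated.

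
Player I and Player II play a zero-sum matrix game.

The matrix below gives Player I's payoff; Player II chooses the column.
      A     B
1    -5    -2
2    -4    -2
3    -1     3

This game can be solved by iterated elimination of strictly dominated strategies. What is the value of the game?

-1

Column B is strictly dominated by A for Player II (-5<-2, -4<-2, -1<3); eliminate B.
Row 1 is strictly dominated by row 2 (-4>-5); eliminate 1.
Row 2 is strictly dominated by row 3 (-1>-4); eliminate 2.
Only (3, A) remains, with payoff -1.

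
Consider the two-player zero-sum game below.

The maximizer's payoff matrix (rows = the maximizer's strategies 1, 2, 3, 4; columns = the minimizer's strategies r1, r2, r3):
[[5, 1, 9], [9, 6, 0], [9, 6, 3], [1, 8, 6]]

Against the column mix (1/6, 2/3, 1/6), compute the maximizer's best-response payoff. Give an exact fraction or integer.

1: (5)·(1/6) + (1)·(2/3) + (9)·(1/6) = 3.
2: (9)·(1/6) + (6)·(2/3) + (0)·(1/6) = 11/2.
3: (9)·(1/6) + (6)·(2/3) + (3)·(1/6) = 6.
4: (1)·(1/6) + (8)·(2/3) + (6)·(1/6) = 13/2.
The best pure response is 4 with expected payoff 13/2.

13/2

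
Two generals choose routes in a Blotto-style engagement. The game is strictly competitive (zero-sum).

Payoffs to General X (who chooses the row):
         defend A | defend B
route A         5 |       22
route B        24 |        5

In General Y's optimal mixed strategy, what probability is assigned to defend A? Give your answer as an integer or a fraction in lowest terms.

Row minima are 5 and 5, so General X's maximin is 5; column maxima are 24 and 22, so General Y's minimax is 22. These differ, so the equilibrium is in mixed strategies.
Let General Y play defend A with probability q. General X is indifferent when 5q + 22(1−q) = 24q + 5(1−q), giving q = 17/36.

17/36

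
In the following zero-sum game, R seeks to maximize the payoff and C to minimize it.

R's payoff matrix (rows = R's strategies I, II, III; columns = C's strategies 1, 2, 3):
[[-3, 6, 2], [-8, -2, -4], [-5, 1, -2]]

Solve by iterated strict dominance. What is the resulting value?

Column 3 is strictly dominated by 1 for C (-3<2, -8<-4, -5<-2); eliminate 3.
Column 2 is strictly dominated by 1 for C (-3<6, -8<-2, -5<1); eliminate 2.
Row II is strictly dominated by row I (-3>-8); eliminate II.
Row III is strictly dominated by row I (-3>-5); eliminate III.
Only (I, 1) remains, with payoff -3.

-3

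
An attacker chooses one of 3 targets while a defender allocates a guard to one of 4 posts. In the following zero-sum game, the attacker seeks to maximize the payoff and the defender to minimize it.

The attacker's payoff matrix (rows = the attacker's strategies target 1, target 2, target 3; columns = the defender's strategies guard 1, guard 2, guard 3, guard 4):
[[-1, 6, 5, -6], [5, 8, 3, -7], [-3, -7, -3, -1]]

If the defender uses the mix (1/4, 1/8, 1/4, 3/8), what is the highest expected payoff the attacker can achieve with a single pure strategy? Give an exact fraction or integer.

3/8

target 1: (-1)·(1/4) + (6)·(1/8) + (5)·(1/4) + (-6)·(3/8) = -1/2.
target 2: (5)·(1/4) + (8)·(1/8) + (3)·(1/4) + (-7)·(3/8) = 3/8.
target 3: (-3)·(1/4) + (-7)·(1/8) + (-3)·(1/4) + (-1)·(3/8) = -11/4.
The best pure response is target 2 with expected payoff 3/8.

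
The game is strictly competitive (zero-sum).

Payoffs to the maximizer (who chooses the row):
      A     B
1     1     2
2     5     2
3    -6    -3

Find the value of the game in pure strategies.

Row minima: 1, 2, -6 → the maximizer's maximin is 2.
Column maxima: 5, 2 → the minimizer's minimax is 2.
They coincide at (2, B), so the value is 2.

2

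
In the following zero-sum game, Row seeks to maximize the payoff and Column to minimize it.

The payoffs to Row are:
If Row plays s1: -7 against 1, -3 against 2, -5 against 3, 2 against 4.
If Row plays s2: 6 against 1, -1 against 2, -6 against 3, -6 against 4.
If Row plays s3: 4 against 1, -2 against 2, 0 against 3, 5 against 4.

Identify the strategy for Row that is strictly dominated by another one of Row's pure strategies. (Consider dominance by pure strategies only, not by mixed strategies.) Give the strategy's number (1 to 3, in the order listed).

1

Compare s1 with s3: 4 > -7, -2 > -3, 0 > -5, 5 > 2.
So s3 strictly dominates s1 for Row; s1 is strictly dominated.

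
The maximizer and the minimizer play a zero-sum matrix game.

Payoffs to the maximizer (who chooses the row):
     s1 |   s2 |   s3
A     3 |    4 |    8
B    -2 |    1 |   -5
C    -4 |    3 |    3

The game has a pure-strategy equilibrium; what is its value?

Row minima: 3, -5, -4 → the maximizer's maximin is 3.
Column maxima: 3, 4, 8 → the minimizer's minimax is 3.
They coincide at (A, s1), so the value is 3.

3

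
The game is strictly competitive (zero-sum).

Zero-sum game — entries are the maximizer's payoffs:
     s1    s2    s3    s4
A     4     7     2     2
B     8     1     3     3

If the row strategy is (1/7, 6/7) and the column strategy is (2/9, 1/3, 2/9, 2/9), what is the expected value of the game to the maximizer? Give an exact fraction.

Against (2/9, 1/3, 2/9, 2/9), each row's expected payoff is A: 37/9; B: 31/9.
Taking the (1/7, 6/7)-weighted average: (1/7)·(37/9) + (6/7)·(31/9) = 223/63.

223/63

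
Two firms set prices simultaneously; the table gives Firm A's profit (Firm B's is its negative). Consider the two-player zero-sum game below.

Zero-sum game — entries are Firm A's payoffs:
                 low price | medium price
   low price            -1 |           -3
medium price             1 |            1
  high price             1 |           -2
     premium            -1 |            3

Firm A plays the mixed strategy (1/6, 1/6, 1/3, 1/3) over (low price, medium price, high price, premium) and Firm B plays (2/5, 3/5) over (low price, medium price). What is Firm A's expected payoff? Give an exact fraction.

0

Against (2/5, 3/5), each row's expected payoff is low price: -11/5; medium price: 1; high price: -4/5; premium: 7/5.
Taking the (1/6, 1/6, 1/3, 1/3)-weighted average: (1/6)·(-11/5) + (1/6)·(1) + (1/3)·(-4/5) + (1/3)·(7/5) = 0.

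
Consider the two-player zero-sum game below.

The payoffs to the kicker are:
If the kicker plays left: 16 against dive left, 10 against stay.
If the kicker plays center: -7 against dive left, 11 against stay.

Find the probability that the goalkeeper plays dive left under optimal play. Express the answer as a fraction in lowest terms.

Row minima are 10 and -7, so the kicker's maximin is 10; column maxima are 16 and 11, so the goalkeeper's minimax is 11. These differ, so the equilibrium is in mixed strategies.
Let the goalkeeper play dive left with probability q. The kicker is indifferent when 16q + 10(1−q) = −7q + 11(1−q), giving q = 1/24.

1/24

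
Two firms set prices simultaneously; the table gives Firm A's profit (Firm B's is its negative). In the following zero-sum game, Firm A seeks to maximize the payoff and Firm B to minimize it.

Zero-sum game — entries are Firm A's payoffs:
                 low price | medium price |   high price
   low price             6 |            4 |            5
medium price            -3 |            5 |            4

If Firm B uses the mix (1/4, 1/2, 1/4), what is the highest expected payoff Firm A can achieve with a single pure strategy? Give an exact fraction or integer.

low price: (6)·(1/4) + (4)·(1/2) + (5)·(1/4) = 19/4.
medium price: (-3)·(1/4) + (5)·(1/2) + (4)·(1/4) = 11/4.
The best pure response is low price with expected payoff 19/4.

19/4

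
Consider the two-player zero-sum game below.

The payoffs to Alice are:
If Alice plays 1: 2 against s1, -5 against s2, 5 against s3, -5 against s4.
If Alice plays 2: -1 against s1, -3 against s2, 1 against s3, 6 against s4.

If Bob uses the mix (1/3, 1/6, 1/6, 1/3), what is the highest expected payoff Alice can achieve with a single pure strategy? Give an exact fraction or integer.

1: (2)·(1/3) + (-5)·(1/6) + (5)·(1/6) + (-5)·(1/3) = -1.
2: (-1)·(1/3) + (-3)·(1/6) + (1)·(1/6) + (6)·(1/3) = 4/3.
The best pure response is 2 with expected payoff 4/3.

4/3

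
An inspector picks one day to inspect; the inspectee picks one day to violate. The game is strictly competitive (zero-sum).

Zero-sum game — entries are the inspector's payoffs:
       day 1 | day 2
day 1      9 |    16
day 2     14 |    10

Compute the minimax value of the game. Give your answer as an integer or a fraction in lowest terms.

134/11

Row minima are 9 and 10, so the inspector's maximin is 10; column maxima are 14 and 16, so the inspectee's minimax is 14. These differ, so the equilibrium is in mixed strategies.
Let the inspector play day 1 with probability p. The inspectee is indifferent when 9p + 14(1−p) = 16p + 10(1−p), giving p = 4/11.
Let the inspectee play day 1 with probability q. The inspector is indifferent when 9q + 16(1−q) = 14q + 10(1−q), giving q = 6/11.
The value is 9·(6/11) + (16)·(5/11) = 134/11.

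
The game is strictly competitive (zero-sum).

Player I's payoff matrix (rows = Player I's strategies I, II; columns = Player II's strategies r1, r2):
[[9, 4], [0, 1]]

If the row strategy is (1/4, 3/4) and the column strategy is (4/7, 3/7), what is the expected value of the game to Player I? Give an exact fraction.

57/28

Against (4/7, 3/7), each row's expected payoff is I: 48/7; II: 3/7.
Taking the (1/4, 3/4)-weighted average: (1/4)·(48/7) + (3/4)·(3/7) = 57/28.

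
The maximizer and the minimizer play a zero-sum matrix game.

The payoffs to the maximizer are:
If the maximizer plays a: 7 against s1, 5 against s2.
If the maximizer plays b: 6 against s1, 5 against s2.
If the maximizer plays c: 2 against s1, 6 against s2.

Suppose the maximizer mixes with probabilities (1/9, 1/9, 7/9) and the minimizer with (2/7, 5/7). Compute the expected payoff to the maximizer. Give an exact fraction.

Against (2/7, 5/7), each row's expected payoff is a: 39/7; b: 37/7; c: 34/7.
Taking the (1/9, 1/9, 7/9)-weighted average: (1/9)·(39/7) + (1/9)·(37/7) + (7/9)·(34/7) = 314/63.

314/63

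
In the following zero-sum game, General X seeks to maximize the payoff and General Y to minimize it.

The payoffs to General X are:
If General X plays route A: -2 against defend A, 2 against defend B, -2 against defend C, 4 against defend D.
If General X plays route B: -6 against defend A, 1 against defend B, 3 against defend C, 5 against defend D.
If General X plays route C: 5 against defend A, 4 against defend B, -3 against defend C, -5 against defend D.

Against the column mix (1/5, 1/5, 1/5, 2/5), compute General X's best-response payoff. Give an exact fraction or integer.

8/5

route A: (-2)·(1/5) + (2)·(1/5) + (-2)·(1/5) + (4)·(2/5) = 6/5.
route B: (-6)·(1/5) + (1)·(1/5) + (3)·(1/5) + (5)·(2/5) = 8/5.
route C: (5)·(1/5) + (4)·(1/5) + (-3)·(1/5) + (-5)·(2/5) = -4/5.
The best pure response is route B with expected payoff 8/5.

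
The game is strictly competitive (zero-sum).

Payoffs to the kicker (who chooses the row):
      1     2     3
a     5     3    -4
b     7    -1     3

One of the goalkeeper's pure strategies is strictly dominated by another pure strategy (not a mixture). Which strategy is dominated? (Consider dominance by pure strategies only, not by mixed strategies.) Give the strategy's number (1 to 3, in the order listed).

The goalkeeper prefers columns that give the kicker less. Compare 1 with 2: 3 < 5, -1 < 7.
So 2 strictly dominates 1 for the goalkeeper; 1 is strictly dominated.

1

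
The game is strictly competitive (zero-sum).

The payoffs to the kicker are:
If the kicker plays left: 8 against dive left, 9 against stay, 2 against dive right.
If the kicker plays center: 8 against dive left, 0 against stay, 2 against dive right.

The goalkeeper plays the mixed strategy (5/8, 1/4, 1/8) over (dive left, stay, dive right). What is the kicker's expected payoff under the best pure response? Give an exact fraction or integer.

left: (8)·(5/8) + (9)·(1/4) + (2)·(1/8) = 15/2.
center: (8)·(5/8) + (0)·(1/4) + (2)·(1/8) = 21/4.
The best pure response is left with expected payoff 15/2.

15/2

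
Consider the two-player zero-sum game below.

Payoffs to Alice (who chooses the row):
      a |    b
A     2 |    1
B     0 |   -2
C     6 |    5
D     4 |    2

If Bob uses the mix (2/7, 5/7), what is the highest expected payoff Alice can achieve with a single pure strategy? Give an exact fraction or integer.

37/7

A: (2)·(2/7) + (1)·(5/7) = 9/7.
B: (0)·(2/7) + (-2)·(5/7) = -10/7.
C: (6)·(2/7) + (5)·(5/7) = 37/7.
D: (4)·(2/7) + (2)·(5/7) = 18/7.
The best pure response is C with expected payoff 37/7.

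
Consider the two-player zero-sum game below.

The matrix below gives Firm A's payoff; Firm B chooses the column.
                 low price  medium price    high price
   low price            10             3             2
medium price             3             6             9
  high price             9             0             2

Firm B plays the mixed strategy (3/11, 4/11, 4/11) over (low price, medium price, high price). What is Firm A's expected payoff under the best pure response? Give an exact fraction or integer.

low price: (10)·(3/11) + (3)·(4/11) + (2)·(4/11) = 50/11.
medium price: (3)·(3/11) + (6)·(4/11) + (9)·(4/11) = 69/11.
high price: (9)·(3/11) + (0)·(4/11) + (2)·(4/11) = 35/11.
The best pure response is medium price with expected payoff 69/11.

69/11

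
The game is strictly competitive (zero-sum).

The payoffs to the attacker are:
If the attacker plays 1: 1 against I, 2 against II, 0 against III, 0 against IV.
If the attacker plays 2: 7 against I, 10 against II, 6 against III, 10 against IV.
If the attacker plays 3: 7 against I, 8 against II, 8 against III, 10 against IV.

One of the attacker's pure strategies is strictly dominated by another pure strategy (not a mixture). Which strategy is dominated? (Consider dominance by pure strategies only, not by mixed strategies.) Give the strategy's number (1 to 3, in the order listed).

Compare 1 with 2: 7 > 1, 10 > 2, 6 > 0, 10 > 0.
So 2 strictly dominates 1 for the attacker; 1 is strictly dominated.

1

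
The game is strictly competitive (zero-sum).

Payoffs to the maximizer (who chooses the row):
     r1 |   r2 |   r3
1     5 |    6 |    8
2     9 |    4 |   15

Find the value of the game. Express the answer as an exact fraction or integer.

Column r3 is strictly dominated by r1 for the minimizer (it gives the maximizer more in every row).
The remaining 2×2 game on (1, 2) × (r1, r2) has no saddle point. Let the maximizer play 1 with probability p; indifference gives 5p + 9(1−p) = 6p + 4(1−p), so p = 5/6.
Similarly the minimizer's optimal q on r1 is 1/3, and the value is 5·(1/3) + (6)·(2/3) = 17/3.

17/3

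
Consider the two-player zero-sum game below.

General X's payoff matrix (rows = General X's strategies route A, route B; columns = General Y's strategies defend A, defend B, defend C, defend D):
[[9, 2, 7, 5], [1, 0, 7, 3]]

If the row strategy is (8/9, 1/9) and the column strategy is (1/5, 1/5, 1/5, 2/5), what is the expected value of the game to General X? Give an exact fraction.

238/45

Against (1/5, 1/5, 1/5, 2/5), each row's expected payoff is route A: 28/5; route B: 14/5.
Taking the (8/9, 1/9)-weighted average: (8/9)·(28/5) + (1/9)·(14/5) = 238/45.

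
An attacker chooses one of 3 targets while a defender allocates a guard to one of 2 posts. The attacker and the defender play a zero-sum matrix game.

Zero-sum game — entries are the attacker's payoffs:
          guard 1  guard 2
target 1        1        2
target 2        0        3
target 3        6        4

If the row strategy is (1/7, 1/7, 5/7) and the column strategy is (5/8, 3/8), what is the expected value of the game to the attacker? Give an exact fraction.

Against (5/8, 3/8), each row's expected payoff is target 1: 11/8; target 2: 9/8; target 3: 21/4.
Taking the (1/7, 1/7, 5/7)-weighted average: (1/7)·(11/8) + (1/7)·(9/8) + (5/7)·(21/4) = 115/28.

115/28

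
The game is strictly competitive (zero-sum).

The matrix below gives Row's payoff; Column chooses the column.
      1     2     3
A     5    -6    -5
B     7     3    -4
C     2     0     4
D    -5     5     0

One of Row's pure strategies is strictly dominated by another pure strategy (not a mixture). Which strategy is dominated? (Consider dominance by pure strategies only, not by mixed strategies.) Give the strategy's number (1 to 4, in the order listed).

Compare A with B: 7 > 5, 3 > -6, -4 > -5.
So B strictly dominates A for Row; A is strictly dominated.

1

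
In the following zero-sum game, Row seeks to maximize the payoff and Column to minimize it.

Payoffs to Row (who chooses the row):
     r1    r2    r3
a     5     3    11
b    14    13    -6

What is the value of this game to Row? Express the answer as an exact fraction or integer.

161/27

Column r1 is strictly dominated by r2 for Column (it gives Row more in every row).
The remaining 2×2 game on (a, b) × (r2, r3) has no saddle point. Let Row play a with probability p; indifference gives 3p + 13(1−p) = 11p − 6(1−p), so p = 19/27.
Similarly Column's optimal q on r2 is 17/27, and the value is 3·(17/27) + (11)·(10/27) = 161/27.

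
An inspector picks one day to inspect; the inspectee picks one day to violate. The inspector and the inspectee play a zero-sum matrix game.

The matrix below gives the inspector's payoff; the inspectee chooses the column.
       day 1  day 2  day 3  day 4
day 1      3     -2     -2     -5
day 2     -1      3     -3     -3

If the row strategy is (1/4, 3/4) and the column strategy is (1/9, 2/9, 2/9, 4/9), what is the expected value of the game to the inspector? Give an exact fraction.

Against (1/9, 2/9, 2/9, 4/9), each row's expected payoff is day 1: -25/9; day 2: -13/9.
Taking the (1/4, 3/4)-weighted average: (1/4)·(-25/9) + (3/4)·(-13/9) = -16/9.

-16/9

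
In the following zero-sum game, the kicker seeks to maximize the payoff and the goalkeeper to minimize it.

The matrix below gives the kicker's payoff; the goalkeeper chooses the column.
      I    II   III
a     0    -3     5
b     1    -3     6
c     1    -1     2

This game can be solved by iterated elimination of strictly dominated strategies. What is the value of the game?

Column I is strictly dominated by II for the goalkeeper (-3<0, -3<1, -1<1); eliminate I.
Column III is strictly dominated by II for the goalkeeper (-3<5, -3<6, -1<2); eliminate III.
Row a is strictly dominated by row c (-1>-3); eliminate a.
Row b is strictly dominated by row c (-1>-3); eliminate b.
Only (c, II) remains, with payoff -1.

-1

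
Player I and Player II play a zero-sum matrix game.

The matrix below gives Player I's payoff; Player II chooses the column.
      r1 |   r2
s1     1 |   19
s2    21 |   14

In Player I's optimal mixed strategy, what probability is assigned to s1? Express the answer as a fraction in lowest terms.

7/25

Row minima are 1 and 14, so Player I's maximin is 14; column maxima are 21 and 19, so Player II's minimax is 19. These differ, so the equilibrium is in mixed strategies.
Let Player I play s1 with probability p. Player II is indifferent when p + 21(1−p) = 19p + 14(1−p), giving p = 7/25.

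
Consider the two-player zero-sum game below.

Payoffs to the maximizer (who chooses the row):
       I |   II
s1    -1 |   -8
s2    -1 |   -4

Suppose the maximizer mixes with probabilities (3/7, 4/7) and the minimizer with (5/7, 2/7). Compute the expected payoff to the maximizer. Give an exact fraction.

-115/49

Against (5/7, 2/7), each row's expected payoff is s1: -3; s2: -13/7.
Taking the (3/7, 4/7)-weighted average: (3/7)·(-3) + (4/7)·(-13/7) = -115/49.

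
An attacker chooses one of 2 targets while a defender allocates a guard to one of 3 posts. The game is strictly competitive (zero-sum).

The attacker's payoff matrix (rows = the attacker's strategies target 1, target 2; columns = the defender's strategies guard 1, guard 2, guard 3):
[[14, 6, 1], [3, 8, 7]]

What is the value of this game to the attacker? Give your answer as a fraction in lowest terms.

Column guard 2 is strictly dominated by guard 3 for the defender (it gives the attacker more in every row).
The remaining 2×2 game on (target 1, target 2) × (guard 1, guard 3) has no saddle point. Let the attacker play target 1 with probability p; indifference gives 14p + 3(1−p) = p + 7(1−p), so p = 4/17.
Similarly the defender's optimal q on guard 1 is 6/17, and the value is 14·(6/17) + (1)·(11/17) = 95/17.

95/17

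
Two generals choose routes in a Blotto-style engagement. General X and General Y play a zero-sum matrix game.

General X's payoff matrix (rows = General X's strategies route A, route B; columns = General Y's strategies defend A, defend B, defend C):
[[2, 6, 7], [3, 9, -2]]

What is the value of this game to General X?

Column defend B is strictly dominated by defend A for General Y (it gives General X more in every row).
The remaining 2×2 game on (route A, route B) × (defend A, defend C) has no saddle point. Let General X play route A with probability p; indifference gives 2p + 3(1−p) = 7p − 2(1−p), so p = 1/2.
Similarly General Y's optimal q on defend A is 9/10, and the value is 2·(9/10) + (7)·(1/10) = 5/2.

5/2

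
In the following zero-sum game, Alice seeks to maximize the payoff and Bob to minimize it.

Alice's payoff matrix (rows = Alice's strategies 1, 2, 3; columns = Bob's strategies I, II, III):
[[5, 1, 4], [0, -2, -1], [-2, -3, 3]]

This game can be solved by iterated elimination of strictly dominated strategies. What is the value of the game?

Column III is strictly dominated by II for Bob (1<4, -2<-1, -3<3); eliminate III.
Row 2 is strictly dominated by row 1 (5>0, 1>-2); eliminate 2.
Row 3 is strictly dominated by row 1 (5>-2, 1>-3); eliminate 3.
Column I is strictly dominated by II for Bob (1<5); eliminate I.
Only (1, II) remains, with payoff 1.

1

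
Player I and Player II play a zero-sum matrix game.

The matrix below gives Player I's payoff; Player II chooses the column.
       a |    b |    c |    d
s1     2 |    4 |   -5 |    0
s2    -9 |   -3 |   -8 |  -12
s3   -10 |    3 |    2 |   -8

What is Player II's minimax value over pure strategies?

The worst case (largest entry) in each column is a: 2, b: 4, c: 2, d: 0.
The best (smallest) of these is 0.

0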